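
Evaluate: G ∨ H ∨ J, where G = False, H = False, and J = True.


G = False, H = False, J = True
Step 1: G ∨ H = False OR False = False
Step 2: False ∨ J = False OR True = True
OR is true when at least one operand is true.

True


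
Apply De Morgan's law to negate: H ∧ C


De Morgan's law: ¬(P ∧ Q) ≡ ¬P ∨ ¬Q
¬(H ∧ C) = ¬H ∨ ¬C

¬H ∨ ¬C


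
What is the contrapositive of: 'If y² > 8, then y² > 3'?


Original: If y² > 8, then y² > 3
Contrapositive: If ¬Q, then ¬P
Negate Q: not (y² > 3)
Negate P: not (y² > 8)

If not (y² > 3), then not (y² > 8).


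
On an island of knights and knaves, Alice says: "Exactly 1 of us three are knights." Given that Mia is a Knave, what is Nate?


Alice claims exactly 1 knights among Alice, Mia, Nate.
Given: Mia is a Knave.

Case 1: Alice is a Knight (tells truth)
  Then exactly 1 of the three are knights.
  Counting Alice, Mia: 1 knight(s) so far. Need 0 more → Nate = Knave.
Case 2: Alice is a Knave (lies)
  Then the count is NOT 1.
  If Nate = Knight, count = 1 = 1 → claim would be true, contradicts lie.
  If Nate = Knave, count = 0 ≠ 1 → lie confirmed ✓

Nate is a Knave.

Knave


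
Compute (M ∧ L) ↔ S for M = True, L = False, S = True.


M = True, L = False, S = True
Step 1: M ∧ L = True AND False = False
Step 2: (False) ↔ S: true when both sides have same truth value.
Result: False ↔ True = False

False


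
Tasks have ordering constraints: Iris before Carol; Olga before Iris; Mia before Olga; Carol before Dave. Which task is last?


Constraints: Iris before Carol; Olga before Iris; Mia before Olga; Carol before Dave
The last task can have nothing scheduled after it, so it must never appear on the left of a 'before'.
Tasks appearing before some other task: Iris, Olga, Mia, Carol.
The only task not in that list is Dave → it is last.

Dave


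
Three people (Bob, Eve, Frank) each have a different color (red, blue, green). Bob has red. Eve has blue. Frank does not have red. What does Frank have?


From clues:
  Eve → blue
  Bob → red
By elimination, Frank gets the remaining.

green


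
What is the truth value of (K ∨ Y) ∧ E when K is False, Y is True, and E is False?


K = False, Y = True, E = False
Step 1: K ∨ Y = False OR True = True
Step 2: True ∧ E = True AND False = False
OR is true when at least one operand is true; AND requires both.

False


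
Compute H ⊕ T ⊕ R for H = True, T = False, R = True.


H = True, T = False, R = True
Step 1: H ⊕ T = True XOR False = True
Step 2: True ⊕ R = True XOR True = False
XOR is true when an odd number of operands are true.

False


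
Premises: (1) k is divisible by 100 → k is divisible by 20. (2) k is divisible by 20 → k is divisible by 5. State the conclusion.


Hypothetical syllogism: P → Q, Q → R ⊢ P → R
Premise 1: k is divisible by 100 → k is divisible by 20
Premise 2: k is divisible by 20 → k is divisible by 5
Chain the implications: the middle term (k is divisible by 20) links the two.
Conclusion: If k is divisible by 100, then k is divisible by 5.

If k is divisible by 100, then k is divisible by 5.


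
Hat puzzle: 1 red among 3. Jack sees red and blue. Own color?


Total red = 1, seen red = 1
Own red = 1 - 1 = 0
Jack's hat is blue.

blue


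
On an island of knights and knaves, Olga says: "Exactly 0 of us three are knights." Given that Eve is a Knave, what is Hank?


Olga claims exactly 0 knights among Olga, Eve, Hank.
Given: Eve is a Knave.

Case 1: Olga is a Knight (tells truth)
  Then exactly 0 of the three are knights.
  Counting Olga, Eve: 1 knight(s) so far. Need -1 more → impossible.
Case 2: Olga is a Knave (lies)
  Then the count is NOT 0.
  If Hank = Knave, count = 0 = 0 → claim would be true, contradicts lie.
  If Hank = Knight, count = 1 ≠ 0 → lie confirmed ✓

Hank is a Knight.

Knight


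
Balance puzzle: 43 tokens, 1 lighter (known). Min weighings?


Each weighing has 3 outcomes (left heavy / balance / right heavy), so k weighings distinguish at most 3^k cases; splitting into three near-equal groups achieves this.
Need 3^k ≥ 43: 3^3 = 27 < 43 ≤ 3^4 = 81
k = ⌈log₃(43)⌉ = 4

4


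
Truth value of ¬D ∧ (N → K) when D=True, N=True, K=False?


D = True, N = True, K = False
Expression: ¬D ∧ (N → K)
Step 1: ¬D = NOT True = False
Step 2: N → K = True → False (false only if N=True, K=False) = False
Step 3: (False) ∧ (False) = False AND False = False

False


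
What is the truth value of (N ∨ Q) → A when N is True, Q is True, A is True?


N = True, Q = True, A = True
Step 1: N ∨ Q = True OR True = True
Step 2: (True) → A: false only when antecedent=True and A=False.
Result: True

True


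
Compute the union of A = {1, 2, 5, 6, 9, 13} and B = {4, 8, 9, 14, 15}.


A = {1, 2, 5, 6, 9, 13}
B = {4, 8, 9, 14, 15}
Operation: union
All elements combined: 1, 2, 4, 5, 6, 8, 9, 13, 14, 15

{1, 2, 4, 5, 6, 8, 9, 13, 14, 15}


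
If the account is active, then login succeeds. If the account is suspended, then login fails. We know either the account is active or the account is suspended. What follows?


Constructive dilemma: (P → Q) ∧ (R → S), P ∨ R ⊢ Q ∨ S
Premise 1: the account is active → login succeeds
Premise 2: the account is suspended → login fails
Premise 3: the account is active ∨ the account is suspended
Case 1: Assuming the account is active, then by Premise 1, login succeeds.
Case 2: Assuming the account is suspended, then by Premise 2, login fails.
Since one of the account is active or the account is suspended must hold, we get login succeeds or login fails.

Login succeeds or login fails.


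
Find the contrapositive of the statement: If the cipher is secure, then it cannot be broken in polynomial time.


Original: If the cipher is secure, then it cannot be broken in polynomial time
Contrapositive: If ¬Q, then ¬P
Negate Q: not (it cannot be broken in polynomial time)
Negate P: not (the cipher is secure)

If not (it cannot be broken in polynomial time), then not (the cipher is secure).


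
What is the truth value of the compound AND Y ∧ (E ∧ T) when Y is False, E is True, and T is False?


Y = False, E = True, T = False
Step 1: E ∧ T = True AND False = False
Step 2: Y ∧ False = False AND False = False
AND is true only when ALL operands are true.

False


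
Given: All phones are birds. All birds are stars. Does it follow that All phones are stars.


Premise 1: All phones are birds.
Premise 2: All birds are stars.
Conclusion: All phones are stars.
Barbara syllogism (AAA-1): All A are B, All B are C → All A are C.
Middle term (birds) distributed in premise 2.

Valid


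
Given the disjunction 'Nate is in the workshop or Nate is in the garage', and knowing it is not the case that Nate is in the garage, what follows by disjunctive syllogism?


Disjunctive syllogism: P ∨ Q, ¬P ⊢ Q
Disjunction: Nate is in the workshop ∨ Nate is in the garage
We know it is not the case that Nate is in the garage.
By disjunctive syllogism, the other disjunct must be true.

Nate is in the workshop


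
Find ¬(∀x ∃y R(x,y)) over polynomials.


Original: ∀x ∃y R(x,y)
Rule: ¬∀→∃, ¬∃→∀, negate predicate.
Negation: ∃x ∀y ¬R(x,y)

∃x ∀y ¬R(x,y)


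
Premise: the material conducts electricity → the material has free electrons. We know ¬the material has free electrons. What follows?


Modus tollens: P → Q, ¬Q ⊢ ¬P
P: the material conducts electricity
Q: the material has free electrons
We have P → Q and Q is false.
By modus tollens, P must be false.

It is not the case that the material conducts electricity


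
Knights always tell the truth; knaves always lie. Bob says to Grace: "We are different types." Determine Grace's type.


Bob says: "We are different types."
Case 1: Bob is a Knight (truth-teller)
  Statement is true → they ARE different → Grace is a Knave
Case 2: Bob is a Knave (liar)
  Statement is false → they are NOT different → Grace is a Knave
In both cases, Grace is a Knave.

Knave


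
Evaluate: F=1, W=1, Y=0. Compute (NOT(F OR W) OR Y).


F OR W = 1
NOT(1) = 0
0 OR 0 = 0

0


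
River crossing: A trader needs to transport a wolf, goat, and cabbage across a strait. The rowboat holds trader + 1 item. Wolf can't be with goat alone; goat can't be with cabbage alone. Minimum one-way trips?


1. trader+goat → 2. trader ← 3. trader+wolf → 4. trader+goat ← 5. trader+cabbage → 6. trader ← 7. trader+goat →
Minimum trips = 7

7


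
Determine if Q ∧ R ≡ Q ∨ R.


Expression 1: Q ∧ R
Expression 2: Q ∨ R
Truth table (Q R | Expr1 Expr2):
  T T |   T     T
  T F |   F     T   ← differ
  F T |   F     T   ← differ
  F F |   F     F
Counterexample: Q=T, R=F gives Expr1 = F but Expr2 = T, so the expressions are NOT logically equivalent.

No


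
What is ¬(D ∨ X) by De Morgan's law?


De Morgan's law: ¬(P ∨ Q) ≡ ¬P ∧ ¬Q
¬(D ∨ X) = ¬D ∧ ¬X

¬D ∧ ¬X


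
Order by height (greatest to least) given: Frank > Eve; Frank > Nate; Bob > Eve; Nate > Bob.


Constraints: Frank > Eve; Frank > Nate; Bob > Eve; Nate > Bob
Method: at each step, the next-highest is the one remaining person who never appears on the smaller side of a constraint between remaining people.
  Step 1: remaining {Bob, Frank, Nate, Eve}; on the smaller side: {Bob, Nate, Eve} → Frank is next (Frank > Eve; Frank > Nate).
  Step 2: remaining {Bob, Nate, Eve}; on the smaller side: {Bob, Eve} → Nate is next (Nate > Bob).
  Step 3: remaining {Bob, Eve}; on the smaller side: {Eve} → Bob is next (Bob > Eve).
  Step 4: only Eve remains → lowest.
Final ranking (highest to lowest):

Frank > Nate > Bob > Eve


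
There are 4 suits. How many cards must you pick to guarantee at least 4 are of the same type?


Pigeonhole: to guarantee k in one of n categories, need (k-1)×n + 1.
k = 4, n = 4
Minimum = (4-1) × 4 + 1 = 3 × 4 + 1

13


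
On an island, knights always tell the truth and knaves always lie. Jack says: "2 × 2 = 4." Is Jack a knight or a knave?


Statement: "2 × 2 = 4."
Actual: 2 × 2 = 4
Claimed: 4
Statement is TRUE → Jack tells the truth → Knight

Knight


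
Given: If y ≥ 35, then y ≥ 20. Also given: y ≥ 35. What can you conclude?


Modus ponens: P → Q, P ⊢ Q
P: y ≥ 35
Q: y ≥ 20
We have P → Q and P is true.
By modus ponens, Q must be true.

y ≥ 20


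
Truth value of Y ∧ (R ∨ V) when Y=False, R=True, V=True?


Y = False, R = True, V = True
Expression: Y ∧ (R ∨ V)
Step 1: R ∨ V = True OR True = True
Step 2: Y ∧ (True) = False AND True = False

False


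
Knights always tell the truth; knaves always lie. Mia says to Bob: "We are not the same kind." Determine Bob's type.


Mia says: "We are not the same kind."
Case 1: Mia is a Knight (truth-teller)
  Statement is true → they ARE different → Bob is a Knave
Case 2: Mia is a Knave (liar)
  Statement is false → they are NOT different → Bob is a Knave
In both cases, Bob is a Knave.

Knave


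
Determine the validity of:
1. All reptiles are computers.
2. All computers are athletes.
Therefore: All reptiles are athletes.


Premise 1: All reptiles are computers.
Premise 2: All computers are athletes.
Conclusion: All reptiles are athletes.
Barbara syllogism (AAA-1): All A are B, All B are C → All A are C.
Middle term (computers) distributed in premise 2.

Valid


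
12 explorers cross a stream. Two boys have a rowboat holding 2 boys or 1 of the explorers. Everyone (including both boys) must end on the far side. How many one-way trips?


Per crossing of one of the explorers: boys→, one←, one of the explorers→, one← = 4 trips
12 × 4 = 48, + 1 final boys→ = 49
Minimum trips = 49

49


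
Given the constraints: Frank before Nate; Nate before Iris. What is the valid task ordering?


Constraints: Frank before Nate; Nate before Iris
Method: repeatedly schedule the remaining task that has no remaining task required before it.
  Step 1: remaining {Frank, Iris, Nate}; every task except Frank still has a predecessor pending → schedule Frank.
  Step 2: remaining {Iris, Nate}; every task except Nate still has a predecessor pending → schedule Nate.
  Step 3: only Iris remains → schedule Iris.
Resulting order:

Frank → Nate → Iris


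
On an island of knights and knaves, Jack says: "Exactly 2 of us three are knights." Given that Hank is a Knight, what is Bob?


Jack claims exactly 2 knights among Jack, Hank, Bob.
Given: Hank is a Knight.

Case 1: Jack is a Knight (tells truth)
  Then exactly 2 of the three are knights.
  Counting Jack, Hank: 2 knight(s) so far. Need 0 more → Bob = Knave.
Case 2: Jack is a Knave (lies)
  Then the count is NOT 2.
  If Bob = Knight, count = 2 = 2 → claim would be true, contradicts lie.
  If Bob = Knave, count = 1 ≠ 2 → lie confirmed ✓

Bob is a Knave.

Knave


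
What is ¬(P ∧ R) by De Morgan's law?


De Morgan's law: ¬(P ∧ Q) ≡ ¬P ∨ ¬Q
¬(P ∧ R) = ¬P ∨ ¬R

¬P ∨ ¬R


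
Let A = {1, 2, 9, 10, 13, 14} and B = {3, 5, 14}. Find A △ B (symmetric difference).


A = {1, 2, 9, 10, 13, 14}
B = {3, 5, 14}
Operation: symmetric difference
In A only: [1, 2, 9, 10, 13], in B only: [3, 5]

{1, 2, 3, 5, 9, 10, 13}


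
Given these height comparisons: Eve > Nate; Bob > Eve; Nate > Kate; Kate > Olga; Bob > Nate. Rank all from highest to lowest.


Constraints: Eve > Nate; Bob > Eve; Nate > Kate; Kate > Olga; Bob > Nate
Method: at each step, the next-highest is the one remaining person who never appears on the smaller side of a constraint between remaining people.
  Step 1: remaining {Kate, Bob, Nate, Olga, Eve}; on the smaller side: {Kate, Nate, Olga, Eve} → Bob is next (Bob > Eve; Bob > Nate).
  Step 2: remaining {Kate, Nate, Olga, Eve}; on the smaller side: {Kate, Nate, Olga} → Eve is next (Eve > Nate).
  Step 3: remaining {Kate, Nate, Olga}; on the smaller side: {Kate, Olga} → Nate is next (Nate > Kate).
  Step 4: remaining {Kate, Olga}; on the smaller side: {Olga} → Kate is next (Kate > Olga).
  Step 5: only Olga remains → lowest.
Final ranking (highest to lowest):

Bob > Eve > Nate > Kate > Olga


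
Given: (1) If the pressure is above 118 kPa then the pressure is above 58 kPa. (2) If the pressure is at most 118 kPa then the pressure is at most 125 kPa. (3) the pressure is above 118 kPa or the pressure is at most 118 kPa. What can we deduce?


Constructive dilemma: (P → Q) ∧ (R → S), P ∨ R ⊢ Q ∨ S
Premise 1: the pressure is above 118 kPa → the pressure is above 58 kPa
Premise 2: the pressure is at most 118 kPa → the pressure is at most 125 kPa
Premise 3: the pressure is above 118 kPa ∨ the pressure is at most 118 kPa
Case 1: Assuming the pressure is above 118 kPa, then by Premise 1, the pressure is above 58 kPa.
Case 2: Assuming the pressure is at most 118 kPa, then by Premise 2, the pressure is at most 125 kPa.
Since one of the pressure is above 118 kPa or the pressure is at most 118 kPa must hold, we get the pressure is above 58 kPa or the pressure is at most 125 kPa.

The pressure is above 58 kPa or the pressure is at most 125 kPa.


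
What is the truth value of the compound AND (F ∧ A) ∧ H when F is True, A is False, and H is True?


F = True, A = False, H = True
Step 1: F ∧ A = True AND False = False
Step 2: False ∧ H = False AND True = False
AND is true only when ALL operands are true.

False


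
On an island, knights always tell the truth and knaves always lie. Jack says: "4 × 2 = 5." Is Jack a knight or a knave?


Statement: "4 × 2 = 5."
Actual: 4 × 2 = 8
Claimed: 5
Statement is FALSE → Jack lies → Knave

Knave


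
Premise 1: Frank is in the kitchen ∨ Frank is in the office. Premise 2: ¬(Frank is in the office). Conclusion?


Disjunctive syllogism: P ∨ Q, ¬P ⊢ Q
Disjunction: Frank is in the kitchen ∨ Frank is in the office
We know it is not the case that Frank is in the office.
By disjunctive syllogism, the other disjunct must be true.

Frank is in the kitchen


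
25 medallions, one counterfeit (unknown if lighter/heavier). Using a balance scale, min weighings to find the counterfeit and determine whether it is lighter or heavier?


Let n = 25. 50 possibilities (n medallions × lighter/heavier); each weighing has 3 outcomes.
Bound for k weighings: say the first weighing puts j medallions on each pan. If it tips, the 2j weighed medallions remain suspects (each with a known direction) and k-1 weighings give 3^(k-1) outcomes; 3^(k-1) is odd, so 2j ≤ 3^(k-1) - 1. If it balances, the n - 2j unweighed medallions remain with direction unknown: 2(n - 2j) ≤ 3^(k-1) - 1 by the same parity argument. Adding, n ≤ (3^(k-1) - 1) + (3^(k-1) - 1)/2 = (3^k - 3)/2, and the classical three-group strategy achieves this (3 medallions in 2 weighings, 12 in 3, 39 in 4, 120 in 5).
So we need the smallest k with (3^k - 3)/2 ≥ 25.
k = 3: (3^3 - 3)/2 = 12 < 25 ✗
k = 4: (3^4 - 3)/2 = 39 ≥ 25 ✓

4


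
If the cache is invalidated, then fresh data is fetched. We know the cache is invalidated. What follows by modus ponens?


Modus ponens: P → Q, P ⊢ Q
P: the cache is invalidated
Q: fresh data is fetched
We have P → Q and P is true.
By modus ponens, Q must be true.

Fresh data is fetched


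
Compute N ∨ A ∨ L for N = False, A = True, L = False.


N = False, A = True, L = False
Step 1: N ∨ A = False OR True = True
Step 2: True ∨ L = True OR False = True
OR is true when at least one operand is true.

True


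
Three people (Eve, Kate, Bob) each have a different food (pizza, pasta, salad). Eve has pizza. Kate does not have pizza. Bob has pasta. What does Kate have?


From clues:
  Bob → pasta
  Eve → pizza
By elimination, Kate gets the remaining.

salad


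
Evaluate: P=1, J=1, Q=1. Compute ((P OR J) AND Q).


P OR J = 1|1 = 1
1 AND 1 = 1

1


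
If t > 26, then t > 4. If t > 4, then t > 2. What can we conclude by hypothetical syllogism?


Hypothetical syllogism: P → Q, Q → R ⊢ P → R
Premise 1: t > 26 → t > 4
Premise 2: t > 4 → t > 2
Chain the implications: the middle term (t > 4) links the two.
Conclusion: If t > 26, then t > 2.

If t > 26, then t > 2.


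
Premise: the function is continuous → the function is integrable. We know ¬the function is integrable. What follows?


Modus tollens: P → Q, ¬Q ⊢ ¬P
P: the function is continuous
Q: the function is integrable
We have P → Q and Q is false.
By modus tollens, P must be false.

It is not the case that the function is continuous


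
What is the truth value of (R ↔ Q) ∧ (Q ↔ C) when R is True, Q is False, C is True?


R = True, Q = False, C = True
Step 1: R ↔ Q is true when R and Q have the same value. Result: False
Step 2: Q ↔ C is true when Q and C have the same value. Result: False
Step 3: False ∧ False = False

False


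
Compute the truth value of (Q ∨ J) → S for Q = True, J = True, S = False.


Q = True, J = True, S = False
Step 1: Q ∨ J = True OR True = True
Step 2: (True) → S: false only when antecedent=True and S=False.
Result: False

False


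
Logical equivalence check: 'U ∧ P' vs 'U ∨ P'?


Expression 1: U ∧ P
Expression 2: U ∨ P
Truth table (U P | Expr1 Expr2):
  T T |   T     T
  T F |   F     T   ← differ
  F T |   F     T   ← differ
  F F |   F     F
Counterexample: U=T, P=F gives Expr1 = F but Expr2 = T, so the expressions are NOT logically equivalent.

No


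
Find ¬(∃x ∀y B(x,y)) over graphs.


Original: ∃x ∀y B(x,y)
Rule: ¬∀→∃, ¬∃→∀, negate predicate.
Negation: ∀x ∃y ¬B(x,y)

∀x ∃y ¬B(x,y)


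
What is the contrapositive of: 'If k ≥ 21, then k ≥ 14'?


Original: If k ≥ 21, then k ≥ 14
Contrapositive: If ¬Q, then ¬P
Negate Q: not (k ≥ 14)
Negate P: not (k ≥ 21)

If not (k ≥ 14), then not (k ≥ 21).


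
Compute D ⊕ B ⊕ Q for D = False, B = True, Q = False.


D = False, B = True, Q = False
Step 1: D ⊕ B = False XOR True = True
Step 2: True ⊕ Q = True XOR False = True
XOR is true when an odd number of operands are true.

True


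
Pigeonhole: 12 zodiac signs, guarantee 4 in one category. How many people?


Pigeonhole: to guarantee k in one of n categories, need (k-1)×n + 1.
k = 4, n = 12
Minimum = (4-1) × 12 + 1 = 3 × 12 + 1

37


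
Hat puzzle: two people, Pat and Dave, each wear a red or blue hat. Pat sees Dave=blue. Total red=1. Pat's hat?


Total red = 1, Dave = blue
Red accounted for: 0
Remaining for Pat: 1
Pat's hat is red.

red


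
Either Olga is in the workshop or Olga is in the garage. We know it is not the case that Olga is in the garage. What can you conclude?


Disjunctive syllogism: P ∨ Q, ¬P ⊢ Q
Disjunction: Olga is in the workshop ∨ Olga is in the garage
We know it is not the case that Olga is in the garage.
By disjunctive syllogism, the other disjunct must be true.

Olga is in the workshop


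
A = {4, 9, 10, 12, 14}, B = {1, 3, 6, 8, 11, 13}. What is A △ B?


A = {4, 9, 10, 12, 14}
B = {1, 3, 6, 8, 11, 13}
Operation: symmetric difference
In A only: [4, 9, 10, 12, 14], in B only: [1, 3, 6, 8, 11, 13]

{1, 3, 4, 6, 8, 9, 10, 11, 12, 13, 14}


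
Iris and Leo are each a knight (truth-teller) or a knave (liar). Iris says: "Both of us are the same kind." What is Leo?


Iris says: "Both of us are the same kind."
Case 1: Iris is a Knight (truth-teller)
  Statement is true → they ARE the same → Leo is also a Knight
Case 2: Iris is a Knave (liar)
  Statement is false → they are NOT the same → Leo is a Knight
In both cases, Leo is a Knight.

Knight


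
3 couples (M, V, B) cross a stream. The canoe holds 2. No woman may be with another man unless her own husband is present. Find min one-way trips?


Label couples M, V, B (H = husband, W = wife).
Counting alone: 6 people, the canoe carries 2 and someone must bring it back, so each round trip nets at most +1 on the far side until the last crossing → at least 9 trips. The jealousy constraint makes 9 impossible; the shortest valid schedule has 11:
1. WM+WV →  (far: WM,WV; near: HM,HV,HB,WB)
2. WM ←       (far: WV; near: HM,HV,HB,WM,WB)
3. WM+WB →  (far: WM,WV,WB; near: HM,HV,HB)
4. WM ←       (far: WV,WB; near: HM,HV,HB,WM)
5. HV+HB →  (far: HV,WV,HB,WB; near: HM,WM)
6. HV+WV ←  (far: HB,WB; near: HM,WM,HV,WV)
7. HM+HV →  (far: HM,HV,HB,WB; near: WM,WV)
8. WB ←       (far: HM,HV,HB; near: WM,WV,WB)
9. WM+WV →  (far: HM,WM,HV,WV,HB; near: WB)
10. HB ←      (far: HM,WM,HV,WV; near: HB,WB)
11. HB+WB → (far: all six; near: empty)
In every state each wife is either with her husband or with no other man.
Minimum trips = 11

11


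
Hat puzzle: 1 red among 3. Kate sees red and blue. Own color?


Total red = 1, seen red = 1
Own red = 1 - 1 = 0
Kate's hat is blue.

blue


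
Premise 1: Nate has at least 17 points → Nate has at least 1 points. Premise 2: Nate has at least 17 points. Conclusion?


Modus ponens: P → Q, P ⊢ Q
P: Nate has at least 17 points
Q: Nate has at least 1 points
We have P → Q and P is true.
By modus ponens, Q must be true.

Nate has at least 1 points


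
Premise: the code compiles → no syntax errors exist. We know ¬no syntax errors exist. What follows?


Modus tollens: P → Q, ¬Q ⊢ ¬P
P: the code compiles
Q: no syntax errors exist
We have P → Q and Q is false.
By modus tollens, P must be false.

It is not the case that the code compiles


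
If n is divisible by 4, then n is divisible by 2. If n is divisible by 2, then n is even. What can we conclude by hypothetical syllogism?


Hypothetical syllogism: P → Q, Q → R ⊢ P → R
Premise 1: n is divisible by 4 → n is divisible by 2
Premise 2: n is divisible by 2 → n is even
Chain the implications: the middle term (n is divisible by 2) links the two.
Conclusion: If n is divisible by 4, then n is even.

If n is divisible by 4, then n is even.


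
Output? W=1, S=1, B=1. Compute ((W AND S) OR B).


W AND S = 1&1 = 1
1 OR 1 = 1

1


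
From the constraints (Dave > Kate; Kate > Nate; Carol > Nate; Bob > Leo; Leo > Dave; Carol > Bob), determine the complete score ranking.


Constraints: Dave > Kate; Kate > Nate; Carol > Nate; Bob > Leo; Leo > Dave; Carol > Bob
Method: at each step, the next-highest is the one remaining person who never appears on the smaller side of a constraint between remaining people.
  Step 1: remaining {Leo, Dave, Carol, Nate, Bob, Kate}; on the smaller side: {Leo, Dave, Nate, Bob, Kate} → Carol is next (Carol > Nate; Carol > Bob).
  Step 2: remaining {Leo, Dave, Nate, Bob, Kate}; on the smaller side: {Leo, Dave, Nate, Kate} → Bob is next (Bob > Leo).
  Step 3: remaining {Leo, Dave, Nate, Kate}; on the smaller side: {Dave, Nate, Kate} → Leo is next (Leo > Dave).
  Step 4: remaining {Dave, Nate, Kate}; on the smaller side: {Nate, Kate} → Dave is next (Dave > Kate).
  Step 5: remaining {Nate, Kate}; on the smaller side: {Nate} → Kate is next (Kate > Nate).
  Step 6: only Nate remains → lowest.
Final ranking (highest to lowest):

Carol > Bob > Leo > Dave > Kate > Nate


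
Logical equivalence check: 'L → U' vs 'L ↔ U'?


Expression 1: L → U
Expression 2: L ↔ U
Truth table (L U | Expr1 Expr2):
  T T |   T     T
  T F |   F     F
  F T |   T     F   ← differ
  F F |   T     T
Counterexample: L=F, U=T gives Expr1 = T but Expr2 = F, so the expressions are NOT logically equivalent.

No


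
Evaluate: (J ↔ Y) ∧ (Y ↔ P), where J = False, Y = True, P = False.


J = False, Y = True, P = False
Step 1: J ↔ Y is true when J and Y have the same value. Result: False
Step 2: Y ↔ P is true when Y and P have the same value. Result: False
Step 3: False ∧ False = False

False


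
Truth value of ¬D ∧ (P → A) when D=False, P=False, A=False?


D = False, P = False, A = False
Expression: ¬D ∧ (P → A)
Step 1: ¬D = NOT False = True
Step 2: P → A = False → False (false only if P=True, A=False) = True
Step 3: (True) ∧ (True) = True AND True = True

True


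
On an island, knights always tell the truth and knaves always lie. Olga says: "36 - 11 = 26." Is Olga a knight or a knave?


Statement: "36 - 11 = 26."
Actual: 36 - 11 = 25
Claimed: 26
Statement is FALSE → Olga lies → Knave

Knave


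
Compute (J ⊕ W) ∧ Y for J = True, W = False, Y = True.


J = True, W = False, Y = True
Step 1: J ⊕ W = True XOR False = True
Step 2: True ∧ Y = True AND True = True
XOR true when exactly one of J,W is true; then AND with Y.

True


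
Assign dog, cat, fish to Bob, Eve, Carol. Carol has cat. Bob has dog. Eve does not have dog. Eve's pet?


From clues:
  Carol → cat
  Bob → dog
By elimination, Eve gets the remaining.

fish


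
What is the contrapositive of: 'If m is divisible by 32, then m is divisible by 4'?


Original: If m is divisible by 32, then m is divisible by 4
Contrapositive: If ¬Q, then ¬P
Negate Q: not (m is divisible by 4)
Negate P: not (m is divisible by 32)

If not (m is divisible by 4), then not (m is divisible by 32).


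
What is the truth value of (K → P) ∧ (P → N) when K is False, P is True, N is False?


K = False, P = True, N = False
Step 1: K → P is false only when K=True and P=False. Result: True
Step 2: P → N is false only when P=True and N=False. Result: False
Step 3: True ∧ False = False

False


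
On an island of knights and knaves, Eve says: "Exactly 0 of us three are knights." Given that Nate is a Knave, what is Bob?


Eve claims exactly 0 knights among Eve, Nate, Bob.
Given: Nate is a Knave.

Case 1: Eve is a Knight (tells truth)
  Then exactly 0 of the three are knights.
  Counting Eve, Nate: 1 knight(s) so far. Need -1 more → impossible.
Case 2: Eve is a Knave (lies)
  Then the count is NOT 0.
  If Bob = Knave, count = 0 = 0 → claim would be true, contradicts lie.
  If Bob = Knight, count = 1 ≠ 0 → lie confirmed ✓

Bob is a Knight.

Knight


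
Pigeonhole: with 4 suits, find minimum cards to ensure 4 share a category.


Pigeonhole: to guarantee k in one of n categories, need (k-1)×n + 1.
k = 4, n = 4
Minimum = (4-1) × 4 + 1 = 3 × 4 + 1

13


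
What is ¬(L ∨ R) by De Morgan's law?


De Morgan's law: ¬(P ∨ Q) ≡ ¬P ∧ ¬Q
¬(L ∨ R) = ¬L ∧ ¬R

¬L ∧ ¬R


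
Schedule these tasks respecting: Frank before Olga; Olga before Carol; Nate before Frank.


Constraints: Frank before Olga; Olga before Carol; Nate before Frank
Method: repeatedly schedule the remaining task that has no remaining task required before it.
  Step 1: remaining {Frank, Carol, Olga, Nate}; every task except Nate still has a predecessor pending → schedule Nate.
  Step 2: remaining {Frank, Carol, Olga}; every task except Frank still has a predecessor pending → schedule Frank.
  Step 3: remaining {Carol, Olga}; every task except Olga still has a predecessor pending → schedule Olga.
  Step 4: only Carol remains → schedule Carol.
Resulting order:

Nate → Frank → Olga → Carol


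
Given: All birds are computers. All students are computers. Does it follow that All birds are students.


Premise 1: All birds are computers.
Premise 2: All students are computers.
Conclusion: All birds are students.
Fallacy: undistributed middle. computers is predicate in both.
Counterexample: birds and students could be disjoint subsets of computers.

Invalid


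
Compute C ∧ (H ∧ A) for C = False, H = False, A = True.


C = False, H = False, A = True
Step 1: H ∧ A = False AND True = False
Step 2: C ∧ False = False AND False = False
AND is true only when ALL operands are true.

False


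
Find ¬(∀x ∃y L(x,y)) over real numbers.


Original: ∀x ∃y L(x,y)
Rule: ¬∀→∃, ¬∃→∀, negate predicate.
Negation: ∃x ∀y ¬L(x,y)

∃x ∀y ¬L(x,y)


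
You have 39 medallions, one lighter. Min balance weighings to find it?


Each weighing has 3 outcomes (left heavy / balance / right heavy), so k weighings distinguish at most 3^k cases; splitting into three near-equal groups achieves this.
Need 3^k ≥ 39: 3^3 = 27 < 39 ≤ 3^4 = 81
k = ⌈log₃(39)⌉ = 4

4


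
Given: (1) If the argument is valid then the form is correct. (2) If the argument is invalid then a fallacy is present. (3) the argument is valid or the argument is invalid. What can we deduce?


Constructive dilemma: (P → Q) ∧ (R → S), P ∨ R ⊢ Q ∨ S
Premise 1: the argument is valid → the form is correct
Premise 2: the argument is invalid → a fallacy is present
Premise 3: the argument is valid ∨ the argument is invalid
Case 1: Assuming the argument is valid, then by Premise 1, the form is correct.
Case 2: Assuming the argument is invalid, then by Premise 2, a fallacy is present.
Since one of the argument is valid or the argument is invalid must hold, we get the form is correct or a fallacy is present.

The form is correct or a fallacy is present.


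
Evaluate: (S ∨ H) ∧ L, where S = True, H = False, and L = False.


S = True, H = False, L = False
Step 1: S ∨ H = True OR False = True
Step 2: True ∧ L = True AND False = False
OR is true when at least one operand is true; AND requires both.

False


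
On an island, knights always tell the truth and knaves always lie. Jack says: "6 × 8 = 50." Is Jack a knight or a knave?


Statement: "6 × 8 = 50."
Actual: 6 × 8 = 48
Claimed: 50
Statement is FALSE → Jack lies → Knave

Knave


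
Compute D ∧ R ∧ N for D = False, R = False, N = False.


D = False, R = False, N = False
Step 1: D ∧ R = False AND False = False
Step 2: (False) ∧ N = (False) AND False = False
AND is true only when ALL operands are true.

False


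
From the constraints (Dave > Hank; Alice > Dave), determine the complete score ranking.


Constraints: Dave > Hank; Alice > Dave
Method: at each step, the next-highest is the one remaining person who never appears on the smaller side of a constraint between remaining people.
  Step 1: remaining {Alice, Hank, Dave}; on the smaller side: {Hank, Dave} → Alice is next (Alice > Dave).
  Step 2: remaining {Hank, Dave}; on the smaller side: {Hank} → Dave is next (Dave > Hank).
  Step 3: only Hank remains → lowest.
Final ranking (highest to lowest):

Alice > Dave > Hank


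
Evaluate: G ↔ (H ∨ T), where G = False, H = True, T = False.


G = False, H = True, T = False
Step 1: H ∨ T = True OR False = True
Step 2: G ↔ (True): true when both sides have same truth value.
Result: False ↔ True = False

False


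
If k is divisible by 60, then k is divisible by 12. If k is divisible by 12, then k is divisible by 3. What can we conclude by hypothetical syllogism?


Hypothetical syllogism: P → Q, Q → R ⊢ P → R
Premise 1: k is divisible by 60 → k is divisible by 12
Premise 2: k is divisible by 12 → k is divisible by 3
Chain the implications: the middle term (k is divisible by 12) links the two.
Conclusion: If k is divisible by 60, then k is divisible by 3.

If k is divisible by 60, then k is divisible by 3.


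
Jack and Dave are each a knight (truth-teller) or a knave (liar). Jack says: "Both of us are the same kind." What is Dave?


Jack says: "Both of us are the same kind."
Case 1: Jack is a Knight (truth-teller)
  Statement is true → they ARE the same → Dave is also a Knight
Case 2: Jack is a Knave (liar)
  Statement is false → they are NOT the same → Dave is a Knight
In both cases, Dave is a Knight.

Knight


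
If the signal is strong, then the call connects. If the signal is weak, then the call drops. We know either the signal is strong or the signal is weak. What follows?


Constructive dilemma: (P → Q) ∧ (R → S), P ∨ R ⊢ Q ∨ S
Premise 1: the signal is strong → the call connects
Premise 2: the signal is weak → the call drops
Premise 3: the signal is strong ∨ the signal is weak
Case 1: Assuming the signal is strong, then by Premise 1, the call connects.
Case 2: Assuming the signal is weak, then by Premise 2, the call drops.
Since one of the signal is strong or the signal is weak must hold, we get the call connects or the call drops.

The call connects or the call drops.


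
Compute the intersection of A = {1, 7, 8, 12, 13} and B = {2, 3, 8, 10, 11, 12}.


A = {1, 7, 8, 12, 13}
B = {2, 3, 8, 10, 11, 12}
Operation: intersection
Elements in both: 8, 12

{8, 12}


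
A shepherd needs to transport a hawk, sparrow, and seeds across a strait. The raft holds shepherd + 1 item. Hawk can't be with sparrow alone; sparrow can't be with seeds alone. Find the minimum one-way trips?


1. shepherd+sparrow → 2. shepherd ← 3. shepherd+hawk → 4. shepherd+sparrow ← 5. shepherd+seeds → 6. shepherd ← 7. shepherd+sparrow →
Minimum trips = 7

7


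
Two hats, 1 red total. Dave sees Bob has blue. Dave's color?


Total red = 1, Bob = blue
Red accounted for: 0
Remaining for Dave: 1
Dave's hat is red.

red


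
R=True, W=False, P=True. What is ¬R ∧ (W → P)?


R = True, W = False, P = True
Expression: ¬R ∧ (W → P)
Step 1: ¬R = NOT True = False
Step 2: W → P = False → True (false only if W=True, P=False) = True
Step 3: (False) ∧ (True) = False AND True = False

False


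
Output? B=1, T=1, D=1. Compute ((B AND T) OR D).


B AND T = 1&1 = 1
1 OR 1 = 1

1


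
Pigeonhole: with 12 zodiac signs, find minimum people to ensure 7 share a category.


Pigeonhole: to guarantee k in one of n categories, need (k-1)×n + 1.
k = 7, n = 12
Minimum = (7-1) × 12 + 1 = 6 × 12 + 1

73


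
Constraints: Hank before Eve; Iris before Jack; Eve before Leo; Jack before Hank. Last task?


Constraints: Hank before Eve; Iris before Jack; Eve before Leo; Jack before Hank
The last task can have nothing scheduled after it, so it must never appear on the left of a 'before'.
Tasks appearing before some other task: Hank, Iris, Eve, Jack.
The only task not in that list is Leo → it is last.

Leo


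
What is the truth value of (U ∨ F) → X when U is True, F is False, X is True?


U = True, F = False, X = True
Step 1: U ∨ F = True OR False = True
Step 2: (True) → X: false only when antecedent=True and X=False.
Result: True

True


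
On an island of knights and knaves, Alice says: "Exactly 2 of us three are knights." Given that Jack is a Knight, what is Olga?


Alice claims exactly 2 knights among Alice, Jack, Olga.
Given: Jack is a Knight.

Case 1: Alice is a Knight (tells truth)
  Then exactly 2 of the three are knights.
  Counting Alice, Jack: 2 knight(s) so far. Need 0 more → Olga = Knave.
Case 2: Alice is a Knave (lies)
  Then the count is NOT 2.
  If Olga = Knight, count = 2 = 2 → claim would be true, contradicts lie.
  If Olga = Knave, count = 1 ≠ 2 → lie confirmed ✓

Olga is a Knave.

Knave


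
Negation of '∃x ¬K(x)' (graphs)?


Original: ∃x ¬K(x)
Rule: ¬∀→∃, ¬∃→∀, negate predicate.
Negation: ∀x K(x)

∀x K(x)


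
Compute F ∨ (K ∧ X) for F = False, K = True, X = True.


F = False, K = True, X = True
Step 1: K ∧ X = True AND True = True
Step 2: F ∨ True = False OR True = True
AND evaluated first (higher precedence); then OR applied.

True


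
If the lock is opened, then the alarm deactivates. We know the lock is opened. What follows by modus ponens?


Modus ponens: P → Q, P ⊢ Q
P: the lock is opened
Q: the alarm deactivates
We have P → Q and P is true.
By modus ponens, Q must be true.

The alarm deactivates


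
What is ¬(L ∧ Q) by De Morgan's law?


De Morgan's law: ¬(P ∧ Q) ≡ ¬P ∨ ¬Q
¬(L ∧ Q) = ¬L ∨ ¬Q

¬L ∨ ¬Q


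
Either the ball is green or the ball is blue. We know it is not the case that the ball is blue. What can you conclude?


Disjunctive syllogism: P ∨ Q, ¬P ⊢ Q
Disjunction: the ball is green ∨ the ball is blue
We know it is not the case that the ball is blue.
By disjunctive syllogism, the other disjunct must be true.

The ball is green


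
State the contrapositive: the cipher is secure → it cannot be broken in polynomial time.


Original: If the cipher is secure, then it cannot be broken in polynomial time
Contrapositive: If ¬Q, then ¬P
Negate Q: not (it cannot be broken in polynomial time)
Negate P: not (the cipher is secure)

If not (it cannot be broken in polynomial time), then not (the cipher is secure).


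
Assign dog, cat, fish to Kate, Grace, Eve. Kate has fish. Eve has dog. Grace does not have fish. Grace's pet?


From clues:
  Eve → dog
  Kate → fish
By elimination, Grace gets the remaining.

cat


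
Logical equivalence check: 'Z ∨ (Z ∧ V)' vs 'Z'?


Expression 1: Z ∨ (Z ∧ V)
Expression 2: Z
Truth table (Z V | Expr1 Expr2):
  T T |   T     T
  T F |   T     T
  F T |   F     F
  F F |   F     F
All 4 rows agree, so the expressions are logically equivalent.

Yes


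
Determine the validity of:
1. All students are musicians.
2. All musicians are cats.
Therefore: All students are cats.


Premise 1: All students are musicians.
Premise 2: All musicians are cats.
Conclusion: All students are cats.
Barbara syllogism (AAA-1): All A are B, All B are C → All A are C.
Middle term (musicians) distributed in premise 2.

Valid


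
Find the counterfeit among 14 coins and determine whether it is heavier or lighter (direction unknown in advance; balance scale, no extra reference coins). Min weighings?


Let n = 14. 28 possibilities (n coins × lighter/heavier); each weighing has 3 outcomes.
Bound for k weighings: say the first weighing puts j coins on each pan. If it tips, the 2j weighed coins remain suspects (each with a known direction) and k-1 weighings give 3^(k-1) outcomes; 3^(k-1) is odd, so 2j ≤ 3^(k-1) - 1. If it balances, the n - 2j unweighed coins remain with direction unknown: 2(n - 2j) ≤ 3^(k-1) - 1 by the same parity argument. Adding, n ≤ (3^(k-1) - 1) + (3^(k-1) - 1)/2 = (3^k - 3)/2, and the classical three-group strategy achieves this (3 coins in 2 weighings, 12 in 3, 39 in 4, 120 in 5).
So we need the smallest k with (3^k - 3)/2 ≥ 14.
k = 3: (3^3 - 3)/2 = 12 < 14 ✗
k = 4: (3^4 - 3)/2 = 39 ≥ 14 ✓

4
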